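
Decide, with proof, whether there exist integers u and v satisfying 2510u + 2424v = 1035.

No such integers exist.

gcd(2510, 2424) = 2, so every integer of the form 2510u + 2424v is a multiple of 2.
However 1035 leaves remainder 1 on division by 2.
So the equation is unsolvable over ℤ.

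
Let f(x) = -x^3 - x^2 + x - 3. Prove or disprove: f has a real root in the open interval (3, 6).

f has no root in that interval.

The endpoint values f(3) = -36 and f(6) = -249 are both negative. Claim: f(x) < 0 for every x in (3, 6).
Substitute x = 3 + u, where 0 < u < 3 on the interval. Expanding, f(3 + u) = -u^3 - 10u^2 - 32u - 36.
The nonzero coefficients here are all negative, so for u > 0 every term is negative (or zero), and the constant term -36 is strictly negative.
Therefore f(x) < 0 throughout (3, 6), and f has no zero there.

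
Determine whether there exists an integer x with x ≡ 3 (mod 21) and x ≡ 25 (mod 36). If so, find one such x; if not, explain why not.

Both moduli are multiples of 3 = gcd(21, 36), so any solution would satisfy x ≡ 3 and x ≡ 25 modulo 3 simultaneously.
However 3 ≡ 0 and 25 ≡ 1 (mod 3), and 0 ≠ 1.
So no integer satisfies both congruences.

There is no such integer.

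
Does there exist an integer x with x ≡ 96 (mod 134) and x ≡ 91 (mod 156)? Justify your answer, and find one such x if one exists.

There is no such integer.

Both moduli are multiples of 2 = gcd(134, 156), so any solution would satisfy x ≡ 96 and x ≡ 91 modulo 2 simultaneously.
These are incompatible: 96 − 91 = 5 is not divisible by 2.
Therefore no such x exists.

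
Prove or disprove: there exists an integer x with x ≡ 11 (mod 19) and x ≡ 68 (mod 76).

Here gcd(19, 76) = 19, and both 11 and 68 leave remainder 11 mod 19, so the system is consistent.
Step through x = 11, 11 + 19, 11 + 2·19, …: the values 11, 30, 49, 68 reduce mod 76 to 11, 30, 49, 68. The value 68 hits 68.
Indeed 68 ≡ 11 (mod 19) and 68 ≡ 68 (mod 76).

x = 68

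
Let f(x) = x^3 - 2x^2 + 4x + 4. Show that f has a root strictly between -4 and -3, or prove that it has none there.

Evaluate at the endpoints: f(-4) = -108, f(-3) = -53 — same sign (negative).
The derivative f'(x) = 3x^2 - 4x + 4 is a quadratic with discriminant (-4)² − 4·3·4 = -32 < 0; it never vanishes, so it is always positive (sign of the leading coefficient).
Hence f is strictly increasing on ℝ, and in particular on [-4, -3]. A strictly monotone function with same-sign endpoint values stays negative on the whole interval, so f has no zero in (-4, -3).

f has no root in that interval.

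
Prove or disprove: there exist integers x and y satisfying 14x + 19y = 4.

14 and 19 are coprime, so 14x + 19y ranges over all of ℤ.
Run the Euclidean algorithm on 19 and 14: 19 = 1·14 + 5, 14 = 2·5 + 4, 5 = 1·4 + 1, 4 = 4·1 + 0.
Unwinding: 1 = 5 − 1·4 = 5 − (14 − 2·5) = −14 + 3·5 = −14 + 3·(19 − 1·14) = 3·19 − 4·14, i.e. 14·(-4) + 19·3 = 1.
Multiplying through by 4: x = (-4)·4 = -16, y = 3·4 = 12 is a solution.
Adding 1·19 to x and subtracting 1·14 from y gives the tidier solution (3, -2).
Check: 14·3 + 19·(-2) = 42 − 38 = 4. ✓

x = 3, y = -2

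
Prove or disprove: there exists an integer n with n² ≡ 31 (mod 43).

n = 17

n = 17 works: 17² = 289, and 289 − 31 = 258 = 6·43.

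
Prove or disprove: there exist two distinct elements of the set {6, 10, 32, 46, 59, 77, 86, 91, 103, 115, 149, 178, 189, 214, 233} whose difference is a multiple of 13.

6 mod 13 = 6 and 32 mod 13 = 6, so 32 − 6 = 26 = 2·13.

The pair (6, 32) works.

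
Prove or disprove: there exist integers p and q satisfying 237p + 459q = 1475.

Both 237 and 459 are divisible by gcd(237, 459) = 3, hence so is any combination 237p + 459q.
But 1475 = 3·491 + 2, so 3 ∤ 1475.
Therefore 237p + 459q = 1475 has no solution in integers.

No, no such integers exist.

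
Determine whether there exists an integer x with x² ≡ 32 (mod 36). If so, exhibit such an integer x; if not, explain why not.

Reduce modulo 3, which divides 36: we would need x² ≡ 2 (mod 3).
Since (3 − x)² ≡ x² (mod 3), it suffices to square x = 0, 1, …, 1: the residues are 0, 1.
So the quadratic residues mod 3 are {0, 1}, and 2 is not among them.
Hence no integer x has x² ≡ 32 (mod 36).

No such integer exists.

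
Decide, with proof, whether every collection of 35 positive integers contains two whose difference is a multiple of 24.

Partition the integers by their residue mod 24; there are 24 classes.
Since 35 > 24, two of the 35 integers must share a residue class by the pigeonhole principle; call them a and b.
Their difference a − b is then a multiple of 24.

True.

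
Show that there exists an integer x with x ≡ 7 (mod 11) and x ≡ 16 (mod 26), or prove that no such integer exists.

The moduli 11 and 26 are coprime, so by the Chinese Remainder Theorem a unique solution modulo 286 exists.
Write x = 7 + 11t and require 7 + 11t ≡ 16 (mod 26), i.e. 11t ≡ 9 (mod 26).
Since 11·19 = 209 = 8·26 + 1, the inverse of 11 mod 26 is 19.
Multiplying by 19: t ≡ 19·9 = 171 ≡ 15 (mod 26).
Taking t = 15 gives x = 7 + 11·15 = 172.
Verify: 172 = 15·11 + 7 and 172 = 6·26 + 16. ✓

x = 172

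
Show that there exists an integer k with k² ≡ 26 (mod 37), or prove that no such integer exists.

k = 27 works: 27² = 729, and 729 − 26 = 703 = 19·37.

k = 27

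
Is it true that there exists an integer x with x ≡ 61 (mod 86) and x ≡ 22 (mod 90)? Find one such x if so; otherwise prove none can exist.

gcd(86, 90) = 2. If x ≡ 61 (mod 86) and x ≡ 22 (mod 90), then x ≡ 61 (mod 2) and x ≡ 22 (mod 2).
But 61 mod 2 = 1 while 22 mod 2 = 0, a contradiction.
So no integer satisfies both congruences.

There is no such integer.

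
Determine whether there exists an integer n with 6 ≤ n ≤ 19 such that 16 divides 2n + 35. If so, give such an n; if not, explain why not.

No such integer n in that range exists.

The values of 2n + 35 for n = 6, 7, …, 19 are 47, 49, 51, 53, 55, 57, 59, 61, 63, 65, 67, 69, 71, 73; reduced mod 16 these are 15, 1, 3, 5, 7, 9, 11, 13, 15, 1, 3, 5, 7, 9.
The residue 0 does not occur, so no n in [6, 19] makes 2n + 35 a multiple of 16.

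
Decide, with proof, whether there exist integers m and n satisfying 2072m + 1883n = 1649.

Any value of 2072m + 1883n is a multiple of gcd(2072, 1883) = 7.
But 1649 is not a multiple of 7 (it leaves remainder 4).
Therefore 2072m + 1883n = 1649 has no solution in integers.

No such integers exist.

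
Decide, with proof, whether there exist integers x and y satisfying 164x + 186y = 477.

No such integers exist.

Both 164 and 186 are divisible by gcd(164, 186) = 2, hence so is any combination 164x + 186y.
However 477 leaves remainder 1 on division by 2.
Hence no integers x, y satisfy the equation.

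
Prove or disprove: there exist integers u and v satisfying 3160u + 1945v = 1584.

gcd(3160, 1945) = 5, so every integer of the form 3160u + 1945v is a multiple of 5.
However 1584 leaves remainder 4 on division by 5.
Therefore 3160u + 1945v = 1584 has no solution in integers.

No, no such integers exist.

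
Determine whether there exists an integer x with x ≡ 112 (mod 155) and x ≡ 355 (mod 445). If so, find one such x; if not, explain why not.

Both moduli are multiples of 5 = gcd(155, 445), so any solution would satisfy x ≡ 112 and x ≡ 355 modulo 5 simultaneously.
However 112 ≡ 2 and 355 ≡ 0 (mod 5), and 2 ≠ 0.
Hence the system has no solution.

No, no such integer exists.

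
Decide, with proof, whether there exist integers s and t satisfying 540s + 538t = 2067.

No such integers exist.

Both 540 and 538 are divisible by gcd(540, 538) = 2, hence so is any combination 540s + 538t.
But 2067 = 2·1033 + 1, so 2 ∤ 2067.
So the equation is unsolvable over ℤ.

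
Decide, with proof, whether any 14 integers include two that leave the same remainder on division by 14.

No, the set {54, 55, 56, 57, 58, 59, 60, 61, 62, 63, 64, 65, 66, 67} is a counterexample.

Try 14 consecutive integers, 54, 55, …, 67. Their remainders mod 14 are 12, 13, 0, 1, 2, 3, 4, 5, 6, 7, 8, 9, 10, 11 — pairwise different, as any 14 ≤ 14 consecutive integers have distinct residues.
Hence this collection has no pair with equal remainders mod 14, disproving the claim.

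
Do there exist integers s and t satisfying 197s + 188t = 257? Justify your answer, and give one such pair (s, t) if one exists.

s = 133, t = -138

Since gcd(197, 188) = 1, every integer is an integer combination of 197 and 188.
Run the Euclidean algorithm on 197 and 188: 197 = 1·188 + 9, 188 = 20·9 + 8, 9 = 1·8 + 1, 8 = 8·1 + 0.
Unwinding: 1 = 9 − 1·8 = 9 − (188 − 20·9) = −188 + 21·9 = −188 + 21·(197 − 1·188) = 21·197 − 22·188, i.e. 197·21 + 188·(-22) = 1.
Multiplying through by 257: s = 21·257 = 5397, t = (-22)·257 = -5654 is a solution.
Shifting by a multiple of (188, −197) keeps it a solution: s = 5397 − 28·188 = 133, t = -5654 + 28·197 = -138.
Indeed 197·133 + 188·(-138) = 26201 − 25944 = 257.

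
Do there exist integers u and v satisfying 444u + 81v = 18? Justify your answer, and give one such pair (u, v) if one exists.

gcd(444, 81) = 3, and 3 divides 18, so integer solutions exist.
Dividing through by 3 reduces the equation to 148u + 27v = 6.
Run the Euclidean algorithm on 148 and 27: 148 = 5·27 + 13, 27 = 2·13 + 1, 13 = 13·1 + 0.
Working back up the chain: 1 = 27 − 2·13 = 27 − 2·(148 − 5·27) = −2·148 + 11·27. So 148·(-2) + 27·11 = 1.
Scaling by 6 gives the particular solution (u, v) = (-12, 66).
The general solution is u = -12 + 27k, v = 66 − 148k; taking k = 1 gives the smaller pair u = 15, v = -82.
Indeed 444·15 + 81·(-82) = 6660 − 6642 = 18.

u = 15, v = -82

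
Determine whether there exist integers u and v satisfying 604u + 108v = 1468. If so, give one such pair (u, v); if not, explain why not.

u = 1, v = 8

Every value of 604u + 108v is a multiple of gcd(604, 108) = 4; since 4 ∣ 1468, solutions exist.
Dividing through by 4 reduces the equation to 151u + 27v = 367.
Dividing repeatedly: 151 = 5·27 + 16, 27 = 1·16 + 11, 16 = 1·11 + 5, 11 = 2·5 + 1, 5 = 5·1 + 0.
Back-substituting, 1 = 11 − 2·5 = 11 − 2·(16 − 1·11) = −2·16 + 3·11 = −2·16 + 3·(27 − 1·16) = 3·27 − 5·16 = 3·27 − 5·(151 − 5·27) = −5·151 + 28·27; that is, 151·(-5) + 27·28 = 1.
Times 367: 151·(-1835) + 27·10276 = 367, so (-1835, 10276) solves it.
Adding 68·27 to u and subtracting 68·151 from v gives the tidier solution (1, 8).
Check: 604·1 + 108·8 = 604 + 864 = 1468. ✓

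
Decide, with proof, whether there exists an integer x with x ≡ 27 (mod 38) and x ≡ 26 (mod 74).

No such integer exists.

gcd(38, 74) = 2. If x ≡ 27 (mod 38) and x ≡ 26 (mod 74), then x ≡ 27 (mod 2) and x ≡ 26 (mod 2).
However 27 ≡ 1 and 26 ≡ 0 (mod 2), and 1 ≠ 0.
Therefore no such x exists.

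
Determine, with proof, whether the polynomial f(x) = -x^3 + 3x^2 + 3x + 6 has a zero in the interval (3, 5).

Such a root exists.

f(3) = 15 and f(5) = -29, which have opposite signs.
f is continuous everywhere (it is a polynomial), in particular on [3, 5].
By the Intermediate Value Theorem, f takes the value 0 somewhere in the open interval.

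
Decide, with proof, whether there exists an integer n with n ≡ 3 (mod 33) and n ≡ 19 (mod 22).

Both moduli are multiples of 11 = gcd(33, 22), so any solution would satisfy n ≡ 3 and n ≡ 19 modulo 11 simultaneously.
However 3 ≡ 3 and 19 ≡ 8 (mod 11), and 3 ≠ 8.
Therefore no such n exists.

There is no such integer.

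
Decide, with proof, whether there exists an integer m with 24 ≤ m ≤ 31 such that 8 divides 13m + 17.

Try m = 27: 13·27 + 17 = 368 = 46·8, which is divisible by 8.

m = 27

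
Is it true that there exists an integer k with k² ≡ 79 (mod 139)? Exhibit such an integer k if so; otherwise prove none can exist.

Take k = 45. Then 45² = 2025 = 14·139 + 79, so 45² ≡ 79 (mod 139).

k = 45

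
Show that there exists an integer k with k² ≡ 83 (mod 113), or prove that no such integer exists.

k = 14

Take k = 14. Then 14² = 196 = 1·113 + 83, so 14² ≡ 83 (mod 113).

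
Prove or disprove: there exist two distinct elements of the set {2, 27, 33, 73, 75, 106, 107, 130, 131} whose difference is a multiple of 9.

Residues mod 9: 2↦2, 27↦0, 33↦6, 73↦1, 75↦3, 106↦7, 107↦8, 130↦4, 131↦5.
All 9 residues are distinct, so no two elements differ by a multiple of 9.

No such pair exists.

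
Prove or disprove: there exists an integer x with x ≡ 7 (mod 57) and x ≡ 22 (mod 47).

The moduli 57 and 47 are coprime, so by the Chinese Remainder Theorem a unique solution modulo 2679 exists.
Write x = 7 + 57t and require 7 + 57t ≡ 22 (mod 47), i.e. 57t ≡ 15 (mod 47).
57 ≡ 10 (mod 47), so this reads 10t ≡ 15 (mod 47). Invert 10 mod 47 by the Euclidean algorithm: 47 = 4·10 + 7, 10 = 1·7 + 3, 7 = 2·3 + 1, 3 = 3·1 + 0; back-substituting, 1 = 7 − 2·3 = 7 − 2·(10 − 1·7) = −2·10 + 3·7 = −2·10 + 3·(47 − 4·10) = 3·47 − 14·10. Hence 10·(-14) ≡ 1, so 10⁻¹ ≡ -14 ≡ 33 (mod 47).
Multiplying by 33: t ≡ 33·15 = 495 ≡ 25 (mod 47).
Taking t = 25 gives x = 7 + 57·25 = 1432.
Indeed 1432 ≡ 7 (mod 57) and 1432 ≡ 22 (mod 47).

x = 1432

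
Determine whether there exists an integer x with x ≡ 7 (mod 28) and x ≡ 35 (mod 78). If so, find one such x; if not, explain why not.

The moduli are not coprime: gcd(28, 78) = 2. Compatibility requires 2 ∣ (35 − 7) = 28, which holds, so solutions exist.
List candidates x ≡ 7 (mod 28): 7, 35. Modulo 78 these are 7, 35; 35 gives 35 as required.
Check: 35 mod 28 = 7, 35 mod 78 = 35. ✓

x = 35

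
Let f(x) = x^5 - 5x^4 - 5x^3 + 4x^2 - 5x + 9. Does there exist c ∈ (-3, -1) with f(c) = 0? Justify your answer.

f(-3) = -453 and f(-1) = 17, which have opposite signs.
f is continuous everywhere (it is a polynomial), in particular on [-3, -1].
So by the Intermediate Value Theorem there is a c strictly between -3 and -1 with f(c) = 0.

Such a root exists.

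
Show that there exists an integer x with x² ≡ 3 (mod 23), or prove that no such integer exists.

x = 7

Take x = 7. Then 7² = 49 = 2·23 + 3, so 7² ≡ 3 (mod 23).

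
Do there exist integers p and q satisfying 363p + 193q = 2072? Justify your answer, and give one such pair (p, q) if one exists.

363 and 193 are coprime, so 363p + 193q ranges over all of ℤ.
Dividing repeatedly: 363 = 1·193 + 170, 193 = 1·170 + 23, 170 = 7·23 + 9, 23 = 2·9 + 5, 9 = 1·5 + 4, 5 = 1·4 + 1, 4 = 4·1 + 0.
Back-substituting, 1 = 5 − 1·4 = 5 − (9 − 1·5) = −9 + 2·5 = −9 + 2·(23 − 2·9) = 2·23 − 5·9 = 2·23 − 5·(170 − 7·23) = −5·170 + 37·23 = −5·170 + 37·(193 − 1·170) = 37·193 − 42·170 = 37·193 − 42·(363 − 1·193) = −42·363 + 79·193; that is, 363·(-42) + 193·79 = 1.
Scaling by 2072 gives the particular solution (p, q) = (-87024, 163688).
The general solution is p = -87024 + 193k, q = 163688 − 363k; taking k = 451 gives the smaller pair p = 19, q = -25.
Check: 363·19 + 193·(-25) = 6897 − 4825 = 2072. ✓

p = 19, q = -25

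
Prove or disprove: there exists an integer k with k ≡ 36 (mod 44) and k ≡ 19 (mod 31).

k = 608

gcd(44, 31) = 1, so the Chinese Remainder Theorem guarantees exactly one residue class mod 1364 satisfying both.
Any solution of the first congruence is k = 36 + 44t; substituting into the second, 44t ≡ 19 − 36 ≡ 14 (mod 31).
44 ≡ 13 (mod 31), so this reads 13t ≡ 14 (mod 31). To invert 13 modulo 31: 31 = 2·13 + 5, 13 = 2·5 + 3, 5 = 1·3 + 2, 3 = 1·2 + 1, 2 = 2·1 + 0, and unwinding, 1 = 3 − 1·2 = 3 − (5 − 1·3) = −5 + 2·3 = −5 + 2·(13 − 2·5) = 2·13 − 5·5 = 2·13 − 5·(31 − 2·13) = −5·31 + 12·13. Thus 13⁻¹ ≡ 12 (mod 31).
Multiplying by 12: t ≡ 12·14 = 168 ≡ 13 (mod 31).
Taking t = 13 gives k = 36 + 44·13 = 608.
Verify: 608 = 13·44 + 36 and 608 = 19·31 + 19. ✓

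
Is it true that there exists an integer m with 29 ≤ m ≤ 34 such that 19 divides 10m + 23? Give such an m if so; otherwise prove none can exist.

m = 30 works, since 10·30 + 23 = 323 = 17·19.

m = 30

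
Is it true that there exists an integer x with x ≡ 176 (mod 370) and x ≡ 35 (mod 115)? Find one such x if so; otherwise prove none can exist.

No, no such integer exists.

Reduce both congruences modulo 5, which divides 370 and 115: they say x ≡ 176 (mod 5) and x ≡ 35 (mod 5).
However 176 ≡ 1 and 35 ≡ 0 (mod 5), and 1 ≠ 0.
Therefore no such x exists.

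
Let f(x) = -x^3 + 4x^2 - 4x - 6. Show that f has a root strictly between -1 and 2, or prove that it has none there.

Yes, f has a root in the interval.

f(-1) = 3 and f(2) = -6, which have opposite signs.
As a polynomial, f is continuous on every closed interval.
By the Intermediate Value Theorem f must vanish at some point of (-1, 2).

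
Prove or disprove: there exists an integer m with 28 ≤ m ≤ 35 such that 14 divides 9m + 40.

No, no such integer m in that range exists.

For m = 28, 29, …, 35 the values of 9m + 40 modulo 14 are 12, 7, 2, 11, 6, 1, 10, 5 respectively.
Since 0 is absent from this list, 14 ∤ 9m + 40 for every m with 28 ≤ m ≤ 35.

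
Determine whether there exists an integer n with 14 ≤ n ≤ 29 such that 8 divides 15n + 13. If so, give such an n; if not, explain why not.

n = 21

n = 21 works, since 15·21 + 13 = 328 = 41·8.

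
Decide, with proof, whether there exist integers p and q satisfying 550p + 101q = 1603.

Since gcd(550, 101) = 1, every integer is an integer combination of 550 and 101.
Euclidean algorithm: 550 = 5·101 + 45, 101 = 2·45 + 11, 45 = 4·11 + 1, 11 = 11·1 + 0.
Working back up the chain: 1 = 45 − 4·11 = 45 − 4·(101 − 2·45) = −4·101 + 9·45 = −4·101 + 9·(550 − 5·101) = 9·550 − 49·101. So 550·9 + 101·(-49) = 1.
Multiplying through by 1603: p = 9·1603 = 14427, q = (-49)·1603 = -78547 is a solution.
Subtracting 142·101 from p and adding 142·550 to q gives the tidier solution (85, -447).
Check: 550·85 + 101·(-447) = 46750 − 45147 = 1603. ✓

p = 85, q = -447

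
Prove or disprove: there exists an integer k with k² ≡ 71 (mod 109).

k = 17 works: 17² = 289, and 289 − 71 = 218 = 2·109.

k = 17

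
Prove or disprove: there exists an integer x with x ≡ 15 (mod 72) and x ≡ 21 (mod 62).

x = 951

The moduli are not coprime: gcd(72, 62) = 2. Compatibility requires 2 ∣ (21 − 15) = 6, which holds, so solutions exist.
Write x = 15 + 72t. Then 72t ≡ 21 − 15 ≡ 6 (mod 62); dividing through by 2 gives 36t ≡ 3 (mod 31).
36 ≡ 5 (mod 31), so this reads 5t ≡ 3 (mod 31). To invert 5 modulo 31: 31 = 6·5 + 1, 5 = 5·1 + 0, and unwinding, 1 = 31 − 6·5. Thus 5⁻¹ ≡ -6 ≡ 25 (mod 31).
Multiplying by 25: t ≡ 25·3 = 75 ≡ 13 (mod 31).
Then x = 15 + 72·13 = 951.
Verify: 951 = 13·72 + 15 and 951 = 15·62 + 21. ✓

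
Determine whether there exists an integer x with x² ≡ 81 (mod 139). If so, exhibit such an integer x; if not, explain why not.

Take x = 130. Then 130² = 16900 = 121·139 + 81, so 130² ≡ 81 (mod 139).

x = 130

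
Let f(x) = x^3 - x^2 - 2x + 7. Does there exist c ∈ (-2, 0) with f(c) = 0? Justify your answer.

Yes, f has a root in the interval.

f(-2) = -1 and f(0) = 7, which have opposite signs.
Since f is a polynomial it is continuous on [-2, 0].
The Intermediate Value Theorem then guarantees some c ∈ (-2, 0) with f(c) = 0.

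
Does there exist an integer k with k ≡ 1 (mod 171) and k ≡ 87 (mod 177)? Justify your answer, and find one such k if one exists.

Reduce both congruences modulo 3, which divides 171 and 177: they say k ≡ 1 (mod 3) and k ≡ 87 (mod 3).
These are incompatible: 1 − 87 = -86 is not divisible by 3.
So no integer satisfies both congruences.

There is no such integer.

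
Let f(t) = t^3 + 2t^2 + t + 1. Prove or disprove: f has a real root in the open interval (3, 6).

The endpoint values f(3) = 49 and f(6) = 295 are both positive. Claim: f(t) > 0 for every t in (3, 6).
Substitute t = 3 + u, where 0 < u < 3 on the interval. Expanding, f(3 + u) = u^3 + 11u^2 + 40u + 49.
The nonzero coefficients here are all positive, so for u > 0 every term is positive (or zero), and the constant term 49 is strictly positive.
So f is strictly positive on (3, 6); no root exists in the interval.

f has no root in that interval.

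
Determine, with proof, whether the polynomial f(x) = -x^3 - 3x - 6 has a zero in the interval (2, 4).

No.

f(2) = -20 and f(4) = -82, both negative.
f'(x) = -3x^2 - 3 has discriminant 0² − 4·(-3)·(-3) = -36 < 0, so f' has no real roots and is negative for every real x.
So f is strictly decreasing; between 2 and 4 its values lie between f(2) = -20 and f(4) = -82, all negative. Therefore f has no root in (2, 4).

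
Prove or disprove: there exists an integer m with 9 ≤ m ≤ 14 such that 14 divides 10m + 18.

No, no such integer m in that range exists.

At m = 9, 10·9 + 18 = 108 ≡ 10 (mod 14), and each step in m adds 10, giving residues 10, 6, 2, 12, 8, 4 for m = 9, 10, …, 14.
None is 0, so 14 never divides 10m + 18 on this range.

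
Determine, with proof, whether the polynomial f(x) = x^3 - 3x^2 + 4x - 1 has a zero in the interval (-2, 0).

No.

f(-2) = -29 and f(0) = -1, both negative.
f'(x) = 3x^2 - 6x + 4 has discriminant (-6)² − 4·3·4 = -12 < 0, so f' has no real roots and is positive for every real x.
So f is strictly increasing; between -2 and 0 its values lie between f(-2) = -29 and f(0) = -1, all negative. Therefore f has no root in (-2, 0).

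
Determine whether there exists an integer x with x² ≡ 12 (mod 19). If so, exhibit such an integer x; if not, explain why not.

Squares mod 19 repeat after x = 9 (as (−x)² = x²); for x = 0..9 they are 0, 1, 4, 9, 16, 6, 17, 11, 7, 5.
So the quadratic residues mod 19 are {0, 1, 4, 5, 6, 7, 9, 11, 16, 17}, and 12 is not among them.
Therefore x² ≡ 12 (mod 19) has no solution.

No such integer exists.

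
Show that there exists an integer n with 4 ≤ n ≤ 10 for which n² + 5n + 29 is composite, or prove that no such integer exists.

n = 4

At n = 4: 4² + 5·4 + 29 = 65 = 5·13, which is composite.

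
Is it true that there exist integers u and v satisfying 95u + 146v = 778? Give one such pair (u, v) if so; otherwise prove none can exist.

u = 42, v = -22

95 and 146 are coprime, so 95u + 146v ranges over all of ℤ.
Dividing repeatedly: 146 = 1·95 + 51, 95 = 1·51 + 44, 51 = 1·44 + 7, 44 = 6·7 + 2, 7 = 3·2 + 1, 2 = 2·1 + 0.
Back-substituting, 1 = 7 − 3·2 = 7 − 3·(44 − 6·7) = −3·44 + 19·7 = −3·44 + 19·(51 − 1·44) = 19·51 − 22·44 = 19·51 − 22·(95 − 1·51) = −22·95 + 41·51 = −22·95 + 41·(146 − 1·95) = 41·146 − 63·95; that is, 95·(-63) + 146·41 = 1.
Multiplying through by 778: u = (-63)·778 = -49014, v = 41·778 = 31898 is a solution.
The general solution is u = -49014 + 146k, v = 31898 − 95k; taking k = 336 gives the smaller pair u = 42, v = -22.
Check: 95·42 + 146·(-22) = 3990 − 3212 = 778. ✓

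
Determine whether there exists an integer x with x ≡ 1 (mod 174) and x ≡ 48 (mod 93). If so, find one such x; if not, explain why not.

There is no such integer.

gcd(174, 93) = 3. If x ≡ 1 (mod 174) and x ≡ 48 (mod 93), then x ≡ 1 (mod 3) and x ≡ 48 (mod 3).
However 1 ≡ 1 and 48 ≡ 0 (mod 3), and 1 ≠ 0.
Therefore no such x exists.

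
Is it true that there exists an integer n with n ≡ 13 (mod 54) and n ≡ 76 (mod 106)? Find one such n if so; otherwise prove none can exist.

There is no such integer.

gcd(54, 106) = 2. If n ≡ 13 (mod 54) and n ≡ 76 (mod 106), then n ≡ 13 (mod 2) and n ≡ 76 (mod 2).
However 13 ≡ 1 and 76 ≡ 0 (mod 2), and 1 ≠ 0.
So no integer satisfies both congruences.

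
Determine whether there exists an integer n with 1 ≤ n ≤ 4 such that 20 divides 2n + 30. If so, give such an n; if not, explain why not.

No, no such integer n in that range exists.

For n = 1, 2, 3, 4 the values of 2n + 30 modulo 20 are 12, 14, 16, 18 respectively.
The residue 0 does not occur, so no n in [1, 4] makes 2n + 30 a multiple of 20.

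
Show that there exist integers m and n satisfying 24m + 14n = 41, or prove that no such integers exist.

gcd(24, 14) = 2, so every integer of the form 24m + 14n is a multiple of 2.
However 41 leaves remainder 1 on division by 2.
Hence no integers m, n satisfy the equation.

No such integers exist.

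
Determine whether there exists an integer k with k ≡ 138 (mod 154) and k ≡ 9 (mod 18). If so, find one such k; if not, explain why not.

No, no such integer exists.

Reduce both congruences modulo 2, which divides 154 and 18: they say k ≡ 138 (mod 2) and k ≡ 9 (mod 2).
But 138 mod 2 = 0 while 9 mod 2 = 1, a contradiction.
So no integer satisfies both congruences.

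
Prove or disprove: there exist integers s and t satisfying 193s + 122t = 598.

193 and 122 are coprime, so 193s + 122t ranges over all of ℤ.
Run the Euclidean algorithm on 193 and 122: 193 = 1·122 + 71, 122 = 1·71 + 51, 71 = 1·51 + 20, 51 = 2·20 + 11, 20 = 1·11 + 9, 11 = 1·9 + 2, 9 = 4·2 + 1, 2 = 2·1 + 0.
Working back up the chain: 1 = 9 − 4·2 = 9 − 4·(11 − 1·9) = −4·11 + 5·9 = −4·11 + 5·(20 − 1·11) = 5·20 − 9·11 = 5·20 − 9·(51 − 2·20) = −9·51 + 23·20 = −9·51 + 23·(71 − 1·51) = 23·71 − 32·51 = 23·71 − 32·(122 − 1·71) = −32·122 + 55·71 = −32·122 + 55·(193 − 1·122) = 55·193 − 87·122. So 193·55 + 122·(-87) = 1.
Times 598: 193·32890 + 122·(-52026) = 598, so (32890, -52026) solves it.
Shifting by a multiple of (122, −193) keeps it a solution: s = 32890 − 269·122 = 72, t = -52026 + 269·193 = -109.
Indeed 193·72 + 122·(-109) = 13896 − 13298 = 598.

s = 72, t = -109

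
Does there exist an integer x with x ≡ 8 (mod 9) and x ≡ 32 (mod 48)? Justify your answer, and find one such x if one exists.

Here gcd(9, 48) = 3, and both 8 and 32 leave remainder 2 mod 3, so the system is consistent.
Put x = 8 + 9t, so we need 9t ≡ 24 (mod 48), equivalently (divide by 3) 3t ≡ 8 (mod 16).
Since 3·11 = 33 = 2·16 + 1, the inverse of 3 mod 16 is 11.
Multiplying by 11: t ≡ 11·8 = 88 ≡ 8 (mod 16).
Then x = 8 + 9·8 = 80.
Verify: 80 = 8·9 + 8 and 80 = 1·48 + 32. ✓

x = 80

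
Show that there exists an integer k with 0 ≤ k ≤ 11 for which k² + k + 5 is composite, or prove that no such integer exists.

At k = 10: 10² + 10 + 5 = 115 = 5·23, which is composite.

k = 10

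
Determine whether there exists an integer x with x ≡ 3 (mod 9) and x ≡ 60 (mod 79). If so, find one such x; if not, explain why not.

Since 9 and 79 share no common factor, CRT says the pair of congruences has a solution (unique mod 711).
Write x = 3 + 9t and require 3 + 9t ≡ 60 (mod 79), i.e. 9t ≡ 57 (mod 79).
Since 9·44 = 396 = 5·79 + 1, the inverse of 9 mod 79 is 44.
Multiplying by 44: t ≡ 44·57 = 2508 ≡ 59 (mod 79).
With t = 59: x = 3 + 9·59 = 534.
Verify: 534 = 59·9 + 3 and 534 = 6·79 + 60. ✓

x = 534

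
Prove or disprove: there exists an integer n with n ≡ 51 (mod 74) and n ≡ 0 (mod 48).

No such integer exists.

gcd(74, 48) = 2. If n ≡ 51 (mod 74) and n ≡ 0 (mod 48), then n ≡ 51 (mod 2) and n ≡ 0 (mod 2).
But 51 mod 2 = 1 while 0 mod 2 = 0, a contradiction.
So no integer satisfies both congruences.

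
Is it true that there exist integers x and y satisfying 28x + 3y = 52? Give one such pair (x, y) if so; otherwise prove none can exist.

28 and 3 are coprime, so 28x + 3y ranges over all of ℤ.
Run the Euclidean algorithm on 28 and 3: 28 = 9·3 + 1, 3 = 3·1 + 0.
Back-substituting, 1 = 28 − 9·3; that is, 28·1 + 3·(-9) = 1.
Scaling by 52 gives the particular solution (x, y) = (52, -468).
Shifting by a multiple of (3, −28) keeps it a solution: x = 52 − 17·3 = 1, y = -468 + 17·28 = 8.
Indeed 28·1 + 3·8 = 28 + 24 = 52.

x = 1, y = 8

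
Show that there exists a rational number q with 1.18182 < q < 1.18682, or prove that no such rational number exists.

q = 32/27

Look for a denominator N such that an integer falls strictly between N·1.18182 and N·1.18682. N = 27 works: 27·1.18182 = 31.90914 < 32 < 32.04414 = 27·1.18682.
Dividing back, 1.18182 < 32/27 < 1.18682, and 32/27 is rational.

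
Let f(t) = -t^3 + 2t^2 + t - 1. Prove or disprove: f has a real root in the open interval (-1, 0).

f(-1) = 1 and f(0) = -1, which have opposite signs.
Since f is a polynomial it is continuous on [-1, 0].
By the Intermediate Value Theorem f must vanish at some point of (-1, 0).

Such a root exists.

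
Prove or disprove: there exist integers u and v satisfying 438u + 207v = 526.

No, no such integers exist.

Both 438 and 207 are divisible by gcd(438, 207) = 3, hence so is any combination 438u + 207v.
But 526 = 3·175 + 1, so 3 ∤ 526.
So the equation is unsolvable over ℤ.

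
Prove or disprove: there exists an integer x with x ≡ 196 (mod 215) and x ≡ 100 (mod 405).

gcd(215, 405) = 5. If x ≡ 196 (mod 215) and x ≡ 100 (mod 405), then x ≡ 196 (mod 5) and x ≡ 100 (mod 5).
These are incompatible: 196 − 100 = 96 is not divisible by 5.
So no integer satisfies both congruences.

No such integer exists.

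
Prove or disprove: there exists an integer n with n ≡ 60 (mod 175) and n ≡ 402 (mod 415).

No such integer exists.

Both moduli are multiples of 5 = gcd(175, 415), so any solution would satisfy n ≡ 60 and n ≡ 402 modulo 5 simultaneously.
These are incompatible: 60 − 402 = -342 is not divisible by 5.
Hence the system has no solution.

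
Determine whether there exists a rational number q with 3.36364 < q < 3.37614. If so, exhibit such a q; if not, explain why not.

Look for a denominator N such that an integer falls strictly between N·3.36364 and N·3.37614. N = 8 works: 8·3.36364 = 26.90912 < 27 < 27.00912 = 8·3.37614.
Dividing back, 3.36364 < 27/8 < 3.37614, and 27/8 is rational.

q = 27/8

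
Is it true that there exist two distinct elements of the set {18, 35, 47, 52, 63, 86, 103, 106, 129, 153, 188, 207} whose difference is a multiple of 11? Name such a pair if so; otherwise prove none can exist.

18 mod 11 = 7 and 106 mod 11 = 7, so 106 − 18 = 88 = 8·11.

Yes: 18 and 106.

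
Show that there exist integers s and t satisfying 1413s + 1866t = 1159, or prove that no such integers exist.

Any value of 1413s + 1866t is a multiple of gcd(1413, 1866) = 3.
But 1159 = 3·386 + 1, so 3 ∤ 1159.
Therefore 1413s + 1866t = 1159 has no solution in integers.

No such integers exist.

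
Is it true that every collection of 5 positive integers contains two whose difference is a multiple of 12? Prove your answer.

No, the set {14, 15, 16, 17, 18} is a counterexample.

Try 5 consecutive integers, 14, 15, …, 18. Their remainders mod 12 are 2, 3, 4, 5, 6 — pairwise different, as any 5 ≤ 12 consecutive integers have distinct residues.
No two share a residue, so no pair has difference divisible by 12; the claim fails for this set.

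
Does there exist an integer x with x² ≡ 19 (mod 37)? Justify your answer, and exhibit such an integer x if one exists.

Apply Euler's criterion with the prime 37: 19 is a quadratic residue iff 19^18 ≡ 1 (mod 37), and a non-residue iff it is ≡ −1.
Repeated squaring mod 37: 19^2 = 361 ≡ 28; 19^4 ≡ 28² = 784 ≡ 7; 19^8 ≡ 7² = 49 ≡ 12; 19^16 ≡ 12² = 144 ≡ 33.
Since 18 = 16 + 2, 19^18 ≡ 33 · 28; multiplying out mod 37: 33·28 = 924 ≡ 36. Thus 19^18 ≡ 36 ≡ −1 (mod 37).
By Euler's criterion 19 is a quadratic non-residue mod 37: no x satisfies x² ≡ 19 (mod 37).

No, no such integer exists.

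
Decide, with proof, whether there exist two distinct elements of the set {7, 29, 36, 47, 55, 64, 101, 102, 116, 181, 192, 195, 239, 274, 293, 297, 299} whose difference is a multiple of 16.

The pair (7, 55) works.

7 mod 16 = 7 and 55 mod 16 = 7, so 55 − 7 = 48 = 3·16.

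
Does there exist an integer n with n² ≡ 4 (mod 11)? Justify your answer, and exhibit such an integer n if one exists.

n = 9

n = 9 works: 9² = 81, and 81 − 4 = 77 = 7·11.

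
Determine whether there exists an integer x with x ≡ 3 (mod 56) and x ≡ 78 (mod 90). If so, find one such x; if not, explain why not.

No, no such integer exists.

Both moduli are multiples of 2 = gcd(56, 90), so any solution would satisfy x ≡ 3 and x ≡ 78 modulo 2 simultaneously.
These are incompatible: 3 − 78 = -75 is not divisible by 2.
Hence the system has no solution.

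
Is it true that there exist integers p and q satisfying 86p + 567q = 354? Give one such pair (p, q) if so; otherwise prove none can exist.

p = 492, q = -74

86 and 567 are coprime, so 86p + 567q ranges over all of ℤ.
Euclidean algorithm: 567 = 6·86 + 51, 86 = 1·51 + 35, 51 = 1·35 + 16, 35 = 2·16 + 3, 16 = 5·3 + 1, 3 = 3·1 + 0.
Unwinding: 1 = 16 − 5·3 = 16 − 5·(35 − 2·16) = −5·35 + 11·16 = −5·35 + 11·(51 − 1·35) = 11·51 − 16·35 = 11·51 − 16·(86 − 1·51) = −16·86 + 27·51 = −16·86 + 27·(567 − 6·86) = 27·567 − 178·86, i.e. 86·(-178) + 567·27 = 1.
Scaling by 354 gives the particular solution (p, q) = (-63012, 9558).
Adding 112·567 to p and subtracting 112·86 from q gives the tidier solution (492, -74).
Indeed 86·492 + 567·(-74) = 42312 − 41958 = 354.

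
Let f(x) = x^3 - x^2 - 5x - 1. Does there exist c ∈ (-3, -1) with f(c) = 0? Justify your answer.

f(-3) = -22 and f(-1) = 2, which have opposite signs.
f is continuous everywhere (it is a polynomial), in particular on [-3, -1].
By the Intermediate Value Theorem, f takes the value 0 somewhere in the open interval.

Yes, such a c exists.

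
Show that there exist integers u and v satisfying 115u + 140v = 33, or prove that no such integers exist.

Any value of 115u + 140v is a multiple of gcd(115, 140) = 5.
But 33 is not a multiple of 5 (it leaves remainder 3).
So the equation is unsolvable over ℤ.

No such integers exist.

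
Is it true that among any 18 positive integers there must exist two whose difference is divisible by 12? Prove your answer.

Partition the integers by their residue mod 12; there are 12 classes.
Placing 18 integers into 12 classes, some class receives at least two — say a and b.
Their difference a − b is then a multiple of 12.

True.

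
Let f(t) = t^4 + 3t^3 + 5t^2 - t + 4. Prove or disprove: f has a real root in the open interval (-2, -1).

The endpoint values f(-2) = 18 and f(-1) = 8 are both positive. Claim: f(t) > 0 for every t in (-2, -1).
Substitute t = -1 − u, where 0 < u < 1 on the interval. Expanding, f(-1 − u) = u^4 + u^3 + 2u^2 + 6u + 8.
All 5 nonzero coefficients of this polynomial in u are positive; hence for u > 0 the value is a sum of positive terms (the constant 8 among them).
So f is strictly positive on (-2, -1); no root exists in the interval.

No.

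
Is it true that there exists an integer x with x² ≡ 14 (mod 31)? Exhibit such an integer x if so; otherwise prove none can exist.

Take x = 18. Then 18² = 324 = 10·31 + 14, so 18² ≡ 14 (mod 31).

x = 18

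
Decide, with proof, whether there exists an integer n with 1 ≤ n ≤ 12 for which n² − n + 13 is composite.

At n = 2: 2² − 2 + 13 = 15 = 3·5, which is composite.

n = 2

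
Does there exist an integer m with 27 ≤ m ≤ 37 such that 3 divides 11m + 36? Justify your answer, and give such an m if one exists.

m = 27 works, since 11·27 + 36 = 333 = 111·3.

m = 27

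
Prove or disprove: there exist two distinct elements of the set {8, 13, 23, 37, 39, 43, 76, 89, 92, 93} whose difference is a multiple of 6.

Reduce each element mod 6: 8↦2, 13↦1, 23↦5, 37↦1, 39↦3, 43↦1, 76↦4, 89↦5, 92↦2, 93↦3. The residue 2 repeats (at 8 and 92), and 92 − 8 = 84 = 14·6.

The pair (8, 92) works.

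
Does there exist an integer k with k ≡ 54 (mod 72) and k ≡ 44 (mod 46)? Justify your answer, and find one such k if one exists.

gcd(72, 46) = 2. A simultaneous solution exists iff 54 ≡ 44 (mod 2); here 54 mod 2 = 0 = 44 mod 2, so it does.
Write k = 54 + 72t. Then 72t ≡ 44 − 54 ≡ 36 (mod 46); dividing through by 2 gives 36t ≡ 18 (mod 23).
36 ≡ 13 (mod 23), so this reads 13t ≡ 18 (mod 23). To invert 13 modulo 23: 23 = 1·13 + 10, 13 = 1·10 + 3, 10 = 3·3 + 1, 3 = 3·1 + 0, and unwinding, 1 = 10 − 3·3 = 10 − 3·(13 − 1·10) = −3·13 + 4·10 = −3·13 + 4·(23 − 1·13) = 4·23 − 7·13. Thus 13⁻¹ ≡ -7 ≡ 16 (mod 23).
Therefore t ≡ 16·18 = 288 ≡ 12 (mod 23).
Then k = 54 + 72·12 = 918.
Indeed 918 ≡ 54 (mod 72) and 918 ≡ 44 (mod 46).

k = 918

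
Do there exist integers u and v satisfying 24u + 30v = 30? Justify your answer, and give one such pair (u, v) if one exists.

gcd(24, 30) = 6, and 6 divides 30, so integer solutions exist.
Dividing through by 6 reduces the equation to 4u + 5v = 5.
Dividing repeatedly: 5 = 1·4 + 1, 4 = 4·1 + 0.
Unwinding: 1 = 5 − 1·4, i.e. 4·(-1) + 5·1 = 1.
Multiplying through by 5: u = (-1)·5 = -5, v = 1·5 = 5 is a solution.
Adding 1·5 to u and subtracting 1·4 from v gives the tidier solution (0, 1).
Indeed 24·0 + 30·1 = 0 + 30 = 30.

u = 0, v = 1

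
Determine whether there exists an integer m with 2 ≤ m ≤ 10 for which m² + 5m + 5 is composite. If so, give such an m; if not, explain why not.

m = 5

At m = 5: 5² + 5·5 + 5 = 55 = 5·11, which is composite.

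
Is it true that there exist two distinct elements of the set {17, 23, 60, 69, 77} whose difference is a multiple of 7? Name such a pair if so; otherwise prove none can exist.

Reduce each element modulo 7: 17↦3, 23↦2, 60↦4, 69↦6, 77↦0.
All 5 residues are distinct, so no two elements differ by a multiple of 7.

No such pair exists.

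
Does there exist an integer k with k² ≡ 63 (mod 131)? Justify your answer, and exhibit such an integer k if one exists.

k = 60

Take k = 60. Then 60² = 3600 = 27·131 + 63, so 60² ≡ 63 (mod 131).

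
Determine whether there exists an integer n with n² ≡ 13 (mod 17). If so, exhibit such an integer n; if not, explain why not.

n = 9

n = 9 works: 9² = 81, and 81 − 13 = 68 = 4·17.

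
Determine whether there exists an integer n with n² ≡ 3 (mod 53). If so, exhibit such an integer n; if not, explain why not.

53 is prime, so by Euler's criterion 3 is a square mod 53 iff 3^((53−1)/2) = 3^26 ≡ 1 (mod 53).
Repeated squaring mod 53: 3^2 = 9 ≡ 9; 3^4 ≡ 9² = 81 ≡ 28; 3^8 ≡ 28² = 784 ≡ 42; 3^16 ≡ 42² = 1764 ≡ 15.
Since 26 = 16 + 8 + 2, 3^26 ≡ 15 · 42 · 9; multiplying out mod 53: 15·42 = 630 ≡ 47, then 47·9 = 423 ≡ 52. Thus 3^26 ≡ 52 ≡ −1 (mod 53).
By Euler's criterion 3 is a quadratic non-residue mod 53: no n satisfies n² ≡ 3 (mod 53).

No, no such integer exists.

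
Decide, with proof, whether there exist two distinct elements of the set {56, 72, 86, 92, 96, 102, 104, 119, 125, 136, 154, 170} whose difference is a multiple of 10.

The pair (56, 86) works.

56 mod 10 = 6 and 86 mod 10 = 6, so 86 − 56 = 30 = 3·10.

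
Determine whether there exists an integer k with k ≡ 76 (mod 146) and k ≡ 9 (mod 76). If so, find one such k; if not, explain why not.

gcd(146, 76) = 2. If k ≡ 76 (mod 146) and k ≡ 9 (mod 76), then k ≡ 76 (mod 2) and k ≡ 9 (mod 2).
These are incompatible: 76 − 9 = 67 is not divisible by 2.
Therefore no such k exists.

No, no such integer exists.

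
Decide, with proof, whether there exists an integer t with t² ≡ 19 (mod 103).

Take t = 88. Then 88² = 7744 = 75·103 + 19, so 88² ≡ 19 (mod 103).

t = 88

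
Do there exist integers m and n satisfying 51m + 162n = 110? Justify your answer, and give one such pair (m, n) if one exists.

There are no such integers.

Both 51 and 162 are divisible by gcd(51, 162) = 3, hence so is any combination 51m + 162n.
But 110 is not a multiple of 3 (it leaves remainder 2).
Hence no integers m, n satisfy the equation.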